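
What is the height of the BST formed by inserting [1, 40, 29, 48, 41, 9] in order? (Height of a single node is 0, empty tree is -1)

Insertion order: [1, 40, 29, 48, 41, 9]
Tree (level-order array): [1, None, 40, 29, 48, 9, None, 41]
Compute height bottom-up (empty subtree = -1):
  height(9) = 1 + max(-1, -1) = 0
  height(29) = 1 + max(0, -1) = 1
  height(41) = 1 + max(-1, -1) = 0
  height(48) = 1 + max(0, -1) = 1
  height(40) = 1 + max(1, 1) = 2
  height(1) = 1 + max(-1, 2) = 3
Height = 3


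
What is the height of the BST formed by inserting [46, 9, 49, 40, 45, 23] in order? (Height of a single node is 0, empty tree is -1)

Insertion order: [46, 9, 49, 40, 45, 23]
Tree (level-order array): [46, 9, 49, None, 40, None, None, 23, 45]
Compute height bottom-up (empty subtree = -1):
  height(23) = 1 + max(-1, -1) = 0
  height(45) = 1 + max(-1, -1) = 0
  height(40) = 1 + max(0, 0) = 1
  height(9) = 1 + max(-1, 1) = 2
  height(49) = 1 + max(-1, -1) = 0
  height(46) = 1 + max(2, 0) = 3
Height = 3


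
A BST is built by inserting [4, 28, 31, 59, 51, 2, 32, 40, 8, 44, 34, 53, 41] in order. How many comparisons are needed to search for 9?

Search path for 9: 4 -> 28 -> 8
Found: False
Comparisons: 3


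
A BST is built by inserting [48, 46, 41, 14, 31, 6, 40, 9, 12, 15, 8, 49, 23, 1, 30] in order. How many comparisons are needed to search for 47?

Search path for 47: 48 -> 46
Found: False
Comparisons: 2


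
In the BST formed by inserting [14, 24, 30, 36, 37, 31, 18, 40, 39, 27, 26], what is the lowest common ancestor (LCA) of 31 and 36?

Tree insertion order: [14, 24, 30, 36, 37, 31, 18, 40, 39, 27, 26]
Tree (level-order array): [14, None, 24, 18, 30, None, None, 27, 36, 26, None, 31, 37, None, None, None, None, None, 40, 39]
In a BST, the LCA of p=31, q=36 is the first node v on the
root-to-leaf path with p <= v <= q (go left if both < v, right if both > v).
Walk from root:
  at 14: both 31 and 36 > 14, go right
  at 24: both 31 and 36 > 24, go right
  at 30: both 31 and 36 > 30, go right
  at 36: 31 <= 36 <= 36, this is the LCA
LCA = 36


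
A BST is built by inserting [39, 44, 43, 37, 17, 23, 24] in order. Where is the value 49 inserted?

Starting tree (level order): [39, 37, 44, 17, None, 43, None, None, 23, None, None, None, 24]
Insertion path: 39 -> 44
Result: insert 49 as right child of 44
Final tree (level order): [39, 37, 44, 17, None, 43, 49, None, 23, None, None, None, None, None, 24]


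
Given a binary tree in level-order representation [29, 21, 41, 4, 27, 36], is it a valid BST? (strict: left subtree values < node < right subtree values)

Level-order array: [29, 21, 41, 4, 27, 36]
Validate using subtree bounds (lo, hi): at each node, require lo < value < hi,
then recurse left with hi=value and right with lo=value.
Preorder trace (stopping at first violation):
  at node 29 with bounds (-inf, +inf): OK
  at node 21 with bounds (-inf, 29): OK
  at node 4 with bounds (-inf, 21): OK
  at node 27 with bounds (21, 29): OK
  at node 41 with bounds (29, +inf): OK
  at node 36 with bounds (29, 41): OK
No violation found at any node.
Result: Valid BST


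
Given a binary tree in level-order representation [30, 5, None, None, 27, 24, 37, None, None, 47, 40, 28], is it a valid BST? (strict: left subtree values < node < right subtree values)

Level-order array: [30, 5, None, None, 27, 24, 37, None, None, 47, 40, 28]
Validate using subtree bounds (lo, hi): at each node, require lo < value < hi,
then recurse left with hi=value and right with lo=value.
Preorder trace (stopping at first violation):
  at node 30 with bounds (-inf, +inf): OK
  at node 5 with bounds (-inf, 30): OK
  at node 27 with bounds (5, 30): OK
  at node 24 with bounds (5, 27): OK
  at node 37 with bounds (27, 30): VIOLATION
Node 37 violates its bound: not (27 < 37 < 30).
Result: Not a valid BST


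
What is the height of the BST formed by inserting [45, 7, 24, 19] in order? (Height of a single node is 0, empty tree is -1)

Insertion order: [45, 7, 24, 19]
Tree (level-order array): [45, 7, None, None, 24, 19]
Compute height bottom-up (empty subtree = -1):
  height(19) = 1 + max(-1, -1) = 0
  height(24) = 1 + max(0, -1) = 1
  height(7) = 1 + max(-1, 1) = 2
  height(45) = 1 + max(2, -1) = 3
Height = 3


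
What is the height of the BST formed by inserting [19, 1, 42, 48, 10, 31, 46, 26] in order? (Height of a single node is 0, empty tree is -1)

Insertion order: [19, 1, 42, 48, 10, 31, 46, 26]
Tree (level-order array): [19, 1, 42, None, 10, 31, 48, None, None, 26, None, 46]
Compute height bottom-up (empty subtree = -1):
  height(10) = 1 + max(-1, -1) = 0
  height(1) = 1 + max(-1, 0) = 1
  height(26) = 1 + max(-1, -1) = 0
  height(31) = 1 + max(0, -1) = 1
  height(46) = 1 + max(-1, -1) = 0
  height(48) = 1 + max(0, -1) = 1
  height(42) = 1 + max(1, 1) = 2
  height(19) = 1 + max(1, 2) = 3
Height = 3


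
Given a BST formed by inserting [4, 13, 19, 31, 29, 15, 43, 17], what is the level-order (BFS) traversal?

Tree insertion order: [4, 13, 19, 31, 29, 15, 43, 17]
Tree (level-order array): [4, None, 13, None, 19, 15, 31, None, 17, 29, 43]
BFS from the root, enqueuing left then right child of each popped node:
  queue [4] -> pop 4, enqueue [13], visited so far: [4]
  queue [13] -> pop 13, enqueue [19], visited so far: [4, 13]
  queue [19] -> pop 19, enqueue [15, 31], visited so far: [4, 13, 19]
  queue [15, 31] -> pop 15, enqueue [17], visited so far: [4, 13, 19, 15]
  queue [31, 17] -> pop 31, enqueue [29, 43], visited so far: [4, 13, 19, 15, 31]
  queue [17, 29, 43] -> pop 17, enqueue [none], visited so far: [4, 13, 19, 15, 31, 17]
  queue [29, 43] -> pop 29, enqueue [none], visited so far: [4, 13, 19, 15, 31, 17, 29]
  queue [43] -> pop 43, enqueue [none], visited so far: [4, 13, 19, 15, 31, 17, 29, 43]
Result: [4, 13, 19, 15, 31, 17, 29, 43]


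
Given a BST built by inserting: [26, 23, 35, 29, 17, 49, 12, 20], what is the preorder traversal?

Tree insertion order: [26, 23, 35, 29, 17, 49, 12, 20]
Tree (level-order array): [26, 23, 35, 17, None, 29, 49, 12, 20]
Preorder traversal: [26, 23, 17, 12, 20, 35, 29, 49]


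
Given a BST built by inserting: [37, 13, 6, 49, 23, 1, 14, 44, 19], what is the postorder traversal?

Tree insertion order: [37, 13, 6, 49, 23, 1, 14, 44, 19]
Tree (level-order array): [37, 13, 49, 6, 23, 44, None, 1, None, 14, None, None, None, None, None, None, 19]
Postorder traversal: [1, 6, 19, 14, 23, 13, 44, 49, 37]


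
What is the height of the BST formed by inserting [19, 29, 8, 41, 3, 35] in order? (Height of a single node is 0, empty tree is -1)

Insertion order: [19, 29, 8, 41, 3, 35]
Tree (level-order array): [19, 8, 29, 3, None, None, 41, None, None, 35]
Compute height bottom-up (empty subtree = -1):
  height(3) = 1 + max(-1, -1) = 0
  height(8) = 1 + max(0, -1) = 1
  height(35) = 1 + max(-1, -1) = 0
  height(41) = 1 + max(0, -1) = 1
  height(29) = 1 + max(-1, 1) = 2
  height(19) = 1 + max(1, 2) = 3
Height = 3


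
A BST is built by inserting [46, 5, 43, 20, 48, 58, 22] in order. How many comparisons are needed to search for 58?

Search path for 58: 46 -> 48 -> 58
Found: True
Comparisons: 3


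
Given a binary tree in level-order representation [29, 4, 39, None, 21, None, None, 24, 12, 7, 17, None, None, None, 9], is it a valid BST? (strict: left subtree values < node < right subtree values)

Level-order array: [29, 4, 39, None, 21, None, None, 24, 12, 7, 17, None, None, None, 9]
Validate using subtree bounds (lo, hi): at each node, require lo < value < hi,
then recurse left with hi=value and right with lo=value.
Preorder trace (stopping at first violation):
  at node 29 with bounds (-inf, +inf): OK
  at node 4 with bounds (-inf, 29): OK
  at node 21 with bounds (4, 29): OK
  at node 24 with bounds (4, 21): VIOLATION
Node 24 violates its bound: not (4 < 24 < 21).
Result: Not a valid BST


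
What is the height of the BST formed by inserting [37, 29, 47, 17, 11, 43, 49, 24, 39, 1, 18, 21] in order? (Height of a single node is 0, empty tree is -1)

Insertion order: [37, 29, 47, 17, 11, 43, 49, 24, 39, 1, 18, 21]
Tree (level-order array): [37, 29, 47, 17, None, 43, 49, 11, 24, 39, None, None, None, 1, None, 18, None, None, None, None, None, None, 21]
Compute height bottom-up (empty subtree = -1):
  height(1) = 1 + max(-1, -1) = 0
  height(11) = 1 + max(0, -1) = 1
  height(21) = 1 + max(-1, -1) = 0
  height(18) = 1 + max(-1, 0) = 1
  height(24) = 1 + max(1, -1) = 2
  height(17) = 1 + max(1, 2) = 3
  height(29) = 1 + max(3, -1) = 4
  height(39) = 1 + max(-1, -1) = 0
  height(43) = 1 + max(0, -1) = 1
  height(49) = 1 + max(-1, -1) = 0
  height(47) = 1 + max(1, 0) = 2
  height(37) = 1 + max(4, 2) = 5
Height = 5


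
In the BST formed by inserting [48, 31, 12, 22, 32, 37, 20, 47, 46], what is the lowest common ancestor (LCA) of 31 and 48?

Tree insertion order: [48, 31, 12, 22, 32, 37, 20, 47, 46]
Tree (level-order array): [48, 31, None, 12, 32, None, 22, None, 37, 20, None, None, 47, None, None, 46]
In a BST, the LCA of p=31, q=48 is the first node v on the
root-to-leaf path with p <= v <= q (go left if both < v, right if both > v).
Walk from root:
  at 48: 31 <= 48 <= 48, this is the LCA
LCA = 48


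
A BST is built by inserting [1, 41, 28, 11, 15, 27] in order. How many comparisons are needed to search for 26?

Search path for 26: 1 -> 41 -> 28 -> 11 -> 15 -> 27
Found: False
Comparisons: 6


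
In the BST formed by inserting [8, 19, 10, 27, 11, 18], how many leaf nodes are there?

Tree built from: [8, 19, 10, 27, 11, 18]
Tree (level-order array): [8, None, 19, 10, 27, None, 11, None, None, None, 18]
Rule: A leaf has 0 children.
Per-node child counts:
  node 8: 1 child(ren)
  node 19: 2 child(ren)
  node 10: 1 child(ren)
  node 11: 1 child(ren)
  node 18: 0 child(ren)
  node 27: 0 child(ren)
Matching nodes: [18, 27]
Count of leaf nodes: 2


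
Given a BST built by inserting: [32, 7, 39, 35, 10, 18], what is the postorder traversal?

Tree insertion order: [32, 7, 39, 35, 10, 18]
Tree (level-order array): [32, 7, 39, None, 10, 35, None, None, 18]
Postorder traversal: [18, 10, 7, 35, 39, 32]


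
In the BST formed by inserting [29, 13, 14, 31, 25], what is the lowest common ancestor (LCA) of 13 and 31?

Tree insertion order: [29, 13, 14, 31, 25]
Tree (level-order array): [29, 13, 31, None, 14, None, None, None, 25]
In a BST, the LCA of p=13, q=31 is the first node v on the
root-to-leaf path with p <= v <= q (go left if both < v, right if both > v).
Walk from root:
  at 29: 13 <= 29 <= 31, this is the LCA
LCA = 29


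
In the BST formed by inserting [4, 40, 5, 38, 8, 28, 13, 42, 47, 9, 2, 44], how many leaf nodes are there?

Tree built from: [4, 40, 5, 38, 8, 28, 13, 42, 47, 9, 2, 44]
Tree (level-order array): [4, 2, 40, None, None, 5, 42, None, 38, None, 47, 8, None, 44, None, None, 28, None, None, 13, None, 9]
Rule: A leaf has 0 children.
Per-node child counts:
  node 4: 2 child(ren)
  node 2: 0 child(ren)
  node 40: 2 child(ren)
  node 5: 1 child(ren)
  node 38: 1 child(ren)
  node 8: 1 child(ren)
  node 28: 1 child(ren)
  node 13: 1 child(ren)
  node 9: 0 child(ren)
  node 42: 1 child(ren)
  node 47: 1 child(ren)
  node 44: 0 child(ren)
Matching nodes: [2, 9, 44]
Count of leaf nodes: 3


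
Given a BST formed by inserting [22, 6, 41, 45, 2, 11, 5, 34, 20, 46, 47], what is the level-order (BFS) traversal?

Tree insertion order: [22, 6, 41, 45, 2, 11, 5, 34, 20, 46, 47]
Tree (level-order array): [22, 6, 41, 2, 11, 34, 45, None, 5, None, 20, None, None, None, 46, None, None, None, None, None, 47]
BFS from the root, enqueuing left then right child of each popped node:
  queue [22] -> pop 22, enqueue [6, 41], visited so far: [22]
  queue [6, 41] -> pop 6, enqueue [2, 11], visited so far: [22, 6]
  queue [41, 2, 11] -> pop 41, enqueue [34, 45], visited so far: [22, 6, 41]
  queue [2, 11, 34, 45] -> pop 2, enqueue [5], visited so far: [22, 6, 41, 2]
  queue [11, 34, 45, 5] -> pop 11, enqueue [20], visited so far: [22, 6, 41, 2, 11]
  queue [34, 45, 5, 20] -> pop 34, enqueue [none], visited so far: [22, 6, 41, 2, 11, 34]
  queue [45, 5, 20] -> pop 45, enqueue [46], visited so far: [22, 6, 41, 2, 11, 34, 45]
  queue [5, 20, 46] -> pop 5, enqueue [none], visited so far: [22, 6, 41, 2, 11, 34, 45, 5]
  queue [20, 46] -> pop 20, enqueue [none], visited so far: [22, 6, 41, 2, 11, 34, 45, 5, 20]
  queue [46] -> pop 46, enqueue [47], visited so far: [22, 6, 41, 2, 11, 34, 45, 5, 20, 46]
  queue [47] -> pop 47, enqueue [none], visited so far: [22, 6, 41, 2, 11, 34, 45, 5, 20, 46, 47]
Result: [22, 6, 41, 2, 11, 34, 45, 5, 20, 46, 47]


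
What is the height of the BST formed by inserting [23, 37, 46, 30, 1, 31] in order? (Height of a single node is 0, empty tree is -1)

Insertion order: [23, 37, 46, 30, 1, 31]
Tree (level-order array): [23, 1, 37, None, None, 30, 46, None, 31]
Compute height bottom-up (empty subtree = -1):
  height(1) = 1 + max(-1, -1) = 0
  height(31) = 1 + max(-1, -1) = 0
  height(30) = 1 + max(-1, 0) = 1
  height(46) = 1 + max(-1, -1) = 0
  height(37) = 1 + max(1, 0) = 2
  height(23) = 1 + max(0, 2) = 3
Height = 3


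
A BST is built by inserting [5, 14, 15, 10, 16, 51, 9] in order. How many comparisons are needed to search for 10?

Search path for 10: 5 -> 14 -> 10
Found: True
Comparisons: 3


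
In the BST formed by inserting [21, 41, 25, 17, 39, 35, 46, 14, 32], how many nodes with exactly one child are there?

Tree built from: [21, 41, 25, 17, 39, 35, 46, 14, 32]
Tree (level-order array): [21, 17, 41, 14, None, 25, 46, None, None, None, 39, None, None, 35, None, 32]
Rule: These are nodes with exactly 1 non-null child.
Per-node child counts:
  node 21: 2 child(ren)
  node 17: 1 child(ren)
  node 14: 0 child(ren)
  node 41: 2 child(ren)
  node 25: 1 child(ren)
  node 39: 1 child(ren)
  node 35: 1 child(ren)
  node 32: 0 child(ren)
  node 46: 0 child(ren)
Matching nodes: [17, 25, 39, 35]
Count of nodes with exactly one child: 4


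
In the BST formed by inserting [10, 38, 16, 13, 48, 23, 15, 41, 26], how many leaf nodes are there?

Tree built from: [10, 38, 16, 13, 48, 23, 15, 41, 26]
Tree (level-order array): [10, None, 38, 16, 48, 13, 23, 41, None, None, 15, None, 26]
Rule: A leaf has 0 children.
Per-node child counts:
  node 10: 1 child(ren)
  node 38: 2 child(ren)
  node 16: 2 child(ren)
  node 13: 1 child(ren)
  node 15: 0 child(ren)
  node 23: 1 child(ren)
  node 26: 0 child(ren)
  node 48: 1 child(ren)
  node 41: 0 child(ren)
Matching nodes: [15, 26, 41]
Count of leaf nodes: 3


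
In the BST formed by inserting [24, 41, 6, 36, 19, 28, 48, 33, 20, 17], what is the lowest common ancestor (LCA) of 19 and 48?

Tree insertion order: [24, 41, 6, 36, 19, 28, 48, 33, 20, 17]
Tree (level-order array): [24, 6, 41, None, 19, 36, 48, 17, 20, 28, None, None, None, None, None, None, None, None, 33]
In a BST, the LCA of p=19, q=48 is the first node v on the
root-to-leaf path with p <= v <= q (go left if both < v, right if both > v).
Walk from root:
  at 24: 19 <= 24 <= 48, this is the LCA
LCA = 24


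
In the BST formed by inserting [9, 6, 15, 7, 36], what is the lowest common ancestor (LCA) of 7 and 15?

Tree insertion order: [9, 6, 15, 7, 36]
Tree (level-order array): [9, 6, 15, None, 7, None, 36]
In a BST, the LCA of p=7, q=15 is the first node v on the
root-to-leaf path with p <= v <= q (go left if both < v, right if both > v).
Walk from root:
  at 9: 7 <= 9 <= 15, this is the LCA
LCA = 9


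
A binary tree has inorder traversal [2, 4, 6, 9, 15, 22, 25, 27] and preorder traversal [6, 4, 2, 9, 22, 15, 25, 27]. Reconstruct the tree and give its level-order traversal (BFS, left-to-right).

Inorder:  [2, 4, 6, 9, 15, 22, 25, 27]
Preorder: [6, 4, 2, 9, 22, 15, 25, 27]
Algorithm: preorder visits root first, so consume preorder in order;
for each root, split the current inorder slice at that value into
left-subtree inorder and right-subtree inorder, then recurse.
Recursive splits:
  root=6; inorder splits into left=[2, 4], right=[9, 15, 22, 25, 27]
  root=4; inorder splits into left=[2], right=[]
  root=2; inorder splits into left=[], right=[]
  root=9; inorder splits into left=[], right=[15, 22, 25, 27]
  root=22; inorder splits into left=[15], right=[25, 27]
  root=15; inorder splits into left=[], right=[]
  root=25; inorder splits into left=[], right=[27]
  root=27; inorder splits into left=[], right=[]
Reconstructed level-order: [6, 4, 9, 2, 22, 15, 25, 27]


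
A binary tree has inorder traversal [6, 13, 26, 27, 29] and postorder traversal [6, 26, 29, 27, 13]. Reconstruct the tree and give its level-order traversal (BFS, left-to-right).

Inorder:   [6, 13, 26, 27, 29]
Postorder: [6, 26, 29, 27, 13]
Algorithm: postorder visits root last, so walk postorder right-to-left;
each value is the root of the current inorder slice — split it at that
value, recurse on the right subtree first, then the left.
Recursive splits:
  root=13; inorder splits into left=[6], right=[26, 27, 29]
  root=27; inorder splits into left=[26], right=[29]
  root=29; inorder splits into left=[], right=[]
  root=26; inorder splits into left=[], right=[]
  root=6; inorder splits into left=[], right=[]
Reconstructed level-order: [13, 6, 27, 26, 29]


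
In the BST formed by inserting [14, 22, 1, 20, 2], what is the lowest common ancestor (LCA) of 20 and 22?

Tree insertion order: [14, 22, 1, 20, 2]
Tree (level-order array): [14, 1, 22, None, 2, 20]
In a BST, the LCA of p=20, q=22 is the first node v on the
root-to-leaf path with p <= v <= q (go left if both < v, right if both > v).
Walk from root:
  at 14: both 20 and 22 > 14, go right
  at 22: 20 <= 22 <= 22, this is the LCA
LCA = 22


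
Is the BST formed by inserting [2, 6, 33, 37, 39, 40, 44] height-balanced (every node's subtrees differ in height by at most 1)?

Tree (level-order array): [2, None, 6, None, 33, None, 37, None, 39, None, 40, None, 44]
Definition: a tree is height-balanced if, at every node, |h(left) - h(right)| <= 1 (empty subtree has height -1).
Bottom-up per-node check:
  node 44: h_left=-1, h_right=-1, diff=0 [OK], height=0
  node 40: h_left=-1, h_right=0, diff=1 [OK], height=1
  node 39: h_left=-1, h_right=1, diff=2 [FAIL (|-1-1|=2 > 1)], height=2
  node 37: h_left=-1, h_right=2, diff=3 [FAIL (|-1-2|=3 > 1)], height=3
  node 33: h_left=-1, h_right=3, diff=4 [FAIL (|-1-3|=4 > 1)], height=4
  node 6: h_left=-1, h_right=4, diff=5 [FAIL (|-1-4|=5 > 1)], height=5
  node 2: h_left=-1, h_right=5, diff=6 [FAIL (|-1-5|=6 > 1)], height=6
Node 39 violates the condition: |-1 - 1| = 2 > 1.
Result: Not balanced


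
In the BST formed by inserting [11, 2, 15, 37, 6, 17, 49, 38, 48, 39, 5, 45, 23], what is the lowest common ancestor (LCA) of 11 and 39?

Tree insertion order: [11, 2, 15, 37, 6, 17, 49, 38, 48, 39, 5, 45, 23]
Tree (level-order array): [11, 2, 15, None, 6, None, 37, 5, None, 17, 49, None, None, None, 23, 38, None, None, None, None, 48, 39, None, None, 45]
In a BST, the LCA of p=11, q=39 is the first node v on the
root-to-leaf path with p <= v <= q (go left if both < v, right if both > v).
Walk from root:
  at 11: 11 <= 11 <= 39, this is the LCA
LCA = 11


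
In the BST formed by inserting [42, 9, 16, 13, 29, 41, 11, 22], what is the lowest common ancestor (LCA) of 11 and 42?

Tree insertion order: [42, 9, 16, 13, 29, 41, 11, 22]
Tree (level-order array): [42, 9, None, None, 16, 13, 29, 11, None, 22, 41]
In a BST, the LCA of p=11, q=42 is the first node v on the
root-to-leaf path with p <= v <= q (go left if both < v, right if both > v).
Walk from root:
  at 42: 11 <= 42 <= 42, this is the LCA
LCA = 42


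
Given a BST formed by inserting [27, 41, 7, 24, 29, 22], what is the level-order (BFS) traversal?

Tree insertion order: [27, 41, 7, 24, 29, 22]
Tree (level-order array): [27, 7, 41, None, 24, 29, None, 22]
BFS from the root, enqueuing left then right child of each popped node:
  queue [27] -> pop 27, enqueue [7, 41], visited so far: [27]
  queue [7, 41] -> pop 7, enqueue [24], visited so far: [27, 7]
  queue [41, 24] -> pop 41, enqueue [29], visited so far: [27, 7, 41]
  queue [24, 29] -> pop 24, enqueue [22], visited so far: [27, 7, 41, 24]
  queue [29, 22] -> pop 29, enqueue [none], visited so far: [27, 7, 41, 24, 29]
  queue [22] -> pop 22, enqueue [none], visited so far: [27, 7, 41, 24, 29, 22]
Result: [27, 7, 41, 24, 29, 22]


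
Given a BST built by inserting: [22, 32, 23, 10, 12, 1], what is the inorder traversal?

Tree insertion order: [22, 32, 23, 10, 12, 1]
Tree (level-order array): [22, 10, 32, 1, 12, 23]
Inorder traversal: [1, 10, 12, 22, 23, 32]


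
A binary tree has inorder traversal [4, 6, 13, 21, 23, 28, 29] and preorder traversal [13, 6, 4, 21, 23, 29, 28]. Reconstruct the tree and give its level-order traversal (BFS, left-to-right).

Inorder:  [4, 6, 13, 21, 23, 28, 29]
Preorder: [13, 6, 4, 21, 23, 29, 28]
Algorithm: preorder visits root first, so consume preorder in order;
for each root, split the current inorder slice at that value into
left-subtree inorder and right-subtree inorder, then recurse.
Recursive splits:
  root=13; inorder splits into left=[4, 6], right=[21, 23, 28, 29]
  root=6; inorder splits into left=[4], right=[]
  root=4; inorder splits into left=[], right=[]
  root=21; inorder splits into left=[], right=[23, 28, 29]
  root=23; inorder splits into left=[], right=[28, 29]
  root=29; inorder splits into left=[28], right=[]
  root=28; inorder splits into left=[], right=[]
Reconstructed level-order: [13, 6, 21, 4, 23, 29, 28]


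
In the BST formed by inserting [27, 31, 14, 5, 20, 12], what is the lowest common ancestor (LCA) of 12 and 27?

Tree insertion order: [27, 31, 14, 5, 20, 12]
Tree (level-order array): [27, 14, 31, 5, 20, None, None, None, 12]
In a BST, the LCA of p=12, q=27 is the first node v on the
root-to-leaf path with p <= v <= q (go left if both < v, right if both > v).
Walk from root:
  at 27: 12 <= 27 <= 27, this is the LCA
LCA = 27


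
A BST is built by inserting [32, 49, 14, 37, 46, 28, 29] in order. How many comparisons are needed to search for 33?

Search path for 33: 32 -> 49 -> 37
Found: False
Comparisons: 3


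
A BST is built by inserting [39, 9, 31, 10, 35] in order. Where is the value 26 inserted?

Starting tree (level order): [39, 9, None, None, 31, 10, 35]
Insertion path: 39 -> 9 -> 31 -> 10
Result: insert 26 as right child of 10
Final tree (level order): [39, 9, None, None, 31, 10, 35, None, 26]


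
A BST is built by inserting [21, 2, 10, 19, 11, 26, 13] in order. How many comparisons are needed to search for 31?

Search path for 31: 21 -> 26
Found: False
Comparisons: 2


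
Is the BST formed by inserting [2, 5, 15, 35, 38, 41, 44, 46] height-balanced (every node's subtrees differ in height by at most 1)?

Tree (level-order array): [2, None, 5, None, 15, None, 35, None, 38, None, 41, None, 44, None, 46]
Definition: a tree is height-balanced if, at every node, |h(left) - h(right)| <= 1 (empty subtree has height -1).
Bottom-up per-node check:
  node 46: h_left=-1, h_right=-1, diff=0 [OK], height=0
  node 44: h_left=-1, h_right=0, diff=1 [OK], height=1
  node 41: h_left=-1, h_right=1, diff=2 [FAIL (|-1-1|=2 > 1)], height=2
  node 38: h_left=-1, h_right=2, diff=3 [FAIL (|-1-2|=3 > 1)], height=3
  node 35: h_left=-1, h_right=3, diff=4 [FAIL (|-1-3|=4 > 1)], height=4
  node 15: h_left=-1, h_right=4, diff=5 [FAIL (|-1-4|=5 > 1)], height=5
  node 5: h_left=-1, h_right=5, diff=6 [FAIL (|-1-5|=6 > 1)], height=6
  node 2: h_left=-1, h_right=6, diff=7 [FAIL (|-1-6|=7 > 1)], height=7
Node 41 violates the condition: |-1 - 1| = 2 > 1.
Result: Not balanced


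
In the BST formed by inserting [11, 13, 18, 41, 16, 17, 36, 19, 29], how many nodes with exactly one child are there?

Tree built from: [11, 13, 18, 41, 16, 17, 36, 19, 29]
Tree (level-order array): [11, None, 13, None, 18, 16, 41, None, 17, 36, None, None, None, 19, None, None, 29]
Rule: These are nodes with exactly 1 non-null child.
Per-node child counts:
  node 11: 1 child(ren)
  node 13: 1 child(ren)
  node 18: 2 child(ren)
  node 16: 1 child(ren)
  node 17: 0 child(ren)
  node 41: 1 child(ren)
  node 36: 1 child(ren)
  node 19: 1 child(ren)
  node 29: 0 child(ren)
Matching nodes: [11, 13, 16, 41, 36, 19]
Count of nodes with exactly one child: 6


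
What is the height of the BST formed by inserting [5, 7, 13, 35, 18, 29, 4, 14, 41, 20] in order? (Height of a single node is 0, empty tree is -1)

Insertion order: [5, 7, 13, 35, 18, 29, 4, 14, 41, 20]
Tree (level-order array): [5, 4, 7, None, None, None, 13, None, 35, 18, 41, 14, 29, None, None, None, None, 20]
Compute height bottom-up (empty subtree = -1):
  height(4) = 1 + max(-1, -1) = 0
  height(14) = 1 + max(-1, -1) = 0
  height(20) = 1 + max(-1, -1) = 0
  height(29) = 1 + max(0, -1) = 1
  height(18) = 1 + max(0, 1) = 2
  height(41) = 1 + max(-1, -1) = 0
  height(35) = 1 + max(2, 0) = 3
  height(13) = 1 + max(-1, 3) = 4
  height(7) = 1 + max(-1, 4) = 5
  height(5) = 1 + max(0, 5) = 6
Height = 6


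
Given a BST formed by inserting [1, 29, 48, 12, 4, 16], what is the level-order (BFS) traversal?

Tree insertion order: [1, 29, 48, 12, 4, 16]
Tree (level-order array): [1, None, 29, 12, 48, 4, 16]
BFS from the root, enqueuing left then right child of each popped node:
  queue [1] -> pop 1, enqueue [29], visited so far: [1]
  queue [29] -> pop 29, enqueue [12, 48], visited so far: [1, 29]
  queue [12, 48] -> pop 12, enqueue [4, 16], visited so far: [1, 29, 12]
  queue [48, 4, 16] -> pop 48, enqueue [none], visited so far: [1, 29, 12, 48]
  queue [4, 16] -> pop 4, enqueue [none], visited so far: [1, 29, 12, 48, 4]
  queue [16] -> pop 16, enqueue [none], visited so far: [1, 29, 12, 48, 4, 16]
Result: [1, 29, 12, 48, 4, 16]


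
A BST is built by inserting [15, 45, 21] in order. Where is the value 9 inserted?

Starting tree (level order): [15, None, 45, 21]
Insertion path: 15
Result: insert 9 as left child of 15
Final tree (level order): [15, 9, 45, None, None, 21]


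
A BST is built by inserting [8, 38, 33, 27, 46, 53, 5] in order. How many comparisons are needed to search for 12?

Search path for 12: 8 -> 38 -> 33 -> 27
Found: False
Comparisons: 4


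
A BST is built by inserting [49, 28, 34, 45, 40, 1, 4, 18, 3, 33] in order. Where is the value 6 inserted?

Starting tree (level order): [49, 28, None, 1, 34, None, 4, 33, 45, 3, 18, None, None, 40]
Insertion path: 49 -> 28 -> 1 -> 4 -> 18
Result: insert 6 as left child of 18
Final tree (level order): [49, 28, None, 1, 34, None, 4, 33, 45, 3, 18, None, None, 40, None, None, None, 6]


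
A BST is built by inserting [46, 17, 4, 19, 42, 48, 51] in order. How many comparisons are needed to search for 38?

Search path for 38: 46 -> 17 -> 19 -> 42
Found: False
Comparisons: 4


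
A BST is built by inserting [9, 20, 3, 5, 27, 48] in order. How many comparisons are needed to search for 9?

Search path for 9: 9
Found: True
Comparisons: 1


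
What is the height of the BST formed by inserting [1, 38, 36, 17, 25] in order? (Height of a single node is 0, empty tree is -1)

Insertion order: [1, 38, 36, 17, 25]
Tree (level-order array): [1, None, 38, 36, None, 17, None, None, 25]
Compute height bottom-up (empty subtree = -1):
  height(25) = 1 + max(-1, -1) = 0
  height(17) = 1 + max(-1, 0) = 1
  height(36) = 1 + max(1, -1) = 2
  height(38) = 1 + max(2, -1) = 3
  height(1) = 1 + max(-1, 3) = 4
Height = 4


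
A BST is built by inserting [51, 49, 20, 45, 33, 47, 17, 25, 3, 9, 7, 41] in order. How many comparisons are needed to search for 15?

Search path for 15: 51 -> 49 -> 20 -> 17 -> 3 -> 9
Found: False
Comparisons: 6


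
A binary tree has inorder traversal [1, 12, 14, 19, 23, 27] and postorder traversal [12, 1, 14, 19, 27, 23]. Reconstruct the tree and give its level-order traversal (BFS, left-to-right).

Inorder:   [1, 12, 14, 19, 23, 27]
Postorder: [12, 1, 14, 19, 27, 23]
Algorithm: postorder visits root last, so walk postorder right-to-left;
each value is the root of the current inorder slice — split it at that
value, recurse on the right subtree first, then the left.
Recursive splits:
  root=23; inorder splits into left=[1, 12, 14, 19], right=[27]
  root=27; inorder splits into left=[], right=[]
  root=19; inorder splits into left=[1, 12, 14], right=[]
  root=14; inorder splits into left=[1, 12], right=[]
  root=1; inorder splits into left=[], right=[12]
  root=12; inorder splits into left=[], right=[]
Reconstructed level-order: [23, 19, 27, 14, 1, 12]


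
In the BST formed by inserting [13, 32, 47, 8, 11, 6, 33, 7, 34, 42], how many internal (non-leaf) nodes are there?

Tree built from: [13, 32, 47, 8, 11, 6, 33, 7, 34, 42]
Tree (level-order array): [13, 8, 32, 6, 11, None, 47, None, 7, None, None, 33, None, None, None, None, 34, None, 42]
Rule: An internal node has at least one child.
Per-node child counts:
  node 13: 2 child(ren)
  node 8: 2 child(ren)
  node 6: 1 child(ren)
  node 7: 0 child(ren)
  node 11: 0 child(ren)
  node 32: 1 child(ren)
  node 47: 1 child(ren)
  node 33: 1 child(ren)
  node 34: 1 child(ren)
  node 42: 0 child(ren)
Matching nodes: [13, 8, 6, 32, 47, 33, 34]
Count of internal (non-leaf) nodes: 7


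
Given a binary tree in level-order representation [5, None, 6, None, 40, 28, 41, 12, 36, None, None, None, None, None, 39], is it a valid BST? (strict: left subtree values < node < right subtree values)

Level-order array: [5, None, 6, None, 40, 28, 41, 12, 36, None, None, None, None, None, 39]
Validate using subtree bounds (lo, hi): at each node, require lo < value < hi,
then recurse left with hi=value and right with lo=value.
Preorder trace (stopping at first violation):
  at node 5 with bounds (-inf, +inf): OK
  at node 6 with bounds (5, +inf): OK
  at node 40 with bounds (6, +inf): OK
  at node 28 with bounds (6, 40): OK
  at node 12 with bounds (6, 28): OK
  at node 36 with bounds (28, 40): OK
  at node 39 with bounds (36, 40): OK
  at node 41 with bounds (40, +inf): OK
No violation found at any node.
Result: Valid BST


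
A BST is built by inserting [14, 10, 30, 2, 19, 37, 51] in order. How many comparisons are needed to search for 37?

Search path for 37: 14 -> 30 -> 37
Found: True
Comparisons: 3


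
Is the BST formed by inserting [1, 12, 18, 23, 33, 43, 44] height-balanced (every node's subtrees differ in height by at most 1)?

Tree (level-order array): [1, None, 12, None, 18, None, 23, None, 33, None, 43, None, 44]
Definition: a tree is height-balanced if, at every node, |h(left) - h(right)| <= 1 (empty subtree has height -1).
Bottom-up per-node check:
  node 44: h_left=-1, h_right=-1, diff=0 [OK], height=0
  node 43: h_left=-1, h_right=0, diff=1 [OK], height=1
  node 33: h_left=-1, h_right=1, diff=2 [FAIL (|-1-1|=2 > 1)], height=2
  node 23: h_left=-1, h_right=2, diff=3 [FAIL (|-1-2|=3 > 1)], height=3
  node 18: h_left=-1, h_right=3, diff=4 [FAIL (|-1-3|=4 > 1)], height=4
  node 12: h_left=-1, h_right=4, diff=5 [FAIL (|-1-4|=5 > 1)], height=5
  node 1: h_left=-1, h_right=5, diff=6 [FAIL (|-1-5|=6 > 1)], height=6
Node 33 violates the condition: |-1 - 1| = 2 > 1.
Result: Not balanced


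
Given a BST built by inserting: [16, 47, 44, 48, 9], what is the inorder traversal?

Tree insertion order: [16, 47, 44, 48, 9]
Tree (level-order array): [16, 9, 47, None, None, 44, 48]
Inorder traversal: [9, 16, 44, 47, 48]


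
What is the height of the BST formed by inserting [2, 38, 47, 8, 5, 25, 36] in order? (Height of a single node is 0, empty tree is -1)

Insertion order: [2, 38, 47, 8, 5, 25, 36]
Tree (level-order array): [2, None, 38, 8, 47, 5, 25, None, None, None, None, None, 36]
Compute height bottom-up (empty subtree = -1):
  height(5) = 1 + max(-1, -1) = 0
  height(36) = 1 + max(-1, -1) = 0
  height(25) = 1 + max(-1, 0) = 1
  height(8) = 1 + max(0, 1) = 2
  height(47) = 1 + max(-1, -1) = 0
  height(38) = 1 + max(2, 0) = 3
  height(2) = 1 + max(-1, 3) = 4
Height = 4


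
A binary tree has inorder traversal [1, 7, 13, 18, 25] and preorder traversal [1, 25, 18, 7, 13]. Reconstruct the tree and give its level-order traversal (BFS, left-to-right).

Inorder:  [1, 7, 13, 18, 25]
Preorder: [1, 25, 18, 7, 13]
Algorithm: preorder visits root first, so consume preorder in order;
for each root, split the current inorder slice at that value into
left-subtree inorder and right-subtree inorder, then recurse.
Recursive splits:
  root=1; inorder splits into left=[], right=[7, 13, 18, 25]
  root=25; inorder splits into left=[7, 13, 18], right=[]
  root=18; inorder splits into left=[7, 13], right=[]
  root=7; inorder splits into left=[], right=[13]
  root=13; inorder splits into left=[], right=[]
Reconstructed level-order: [1, 25, 18, 7, 13]


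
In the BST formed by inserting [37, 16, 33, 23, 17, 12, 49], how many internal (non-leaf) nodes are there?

Tree built from: [37, 16, 33, 23, 17, 12, 49]
Tree (level-order array): [37, 16, 49, 12, 33, None, None, None, None, 23, None, 17]
Rule: An internal node has at least one child.
Per-node child counts:
  node 37: 2 child(ren)
  node 16: 2 child(ren)
  node 12: 0 child(ren)
  node 33: 1 child(ren)
  node 23: 1 child(ren)
  node 17: 0 child(ren)
  node 49: 0 child(ren)
Matching nodes: [37, 16, 33, 23]
Count of internal (non-leaf) nodes: 4


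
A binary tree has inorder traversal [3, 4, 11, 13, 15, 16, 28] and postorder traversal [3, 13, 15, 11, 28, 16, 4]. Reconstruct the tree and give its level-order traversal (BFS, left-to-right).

Inorder:   [3, 4, 11, 13, 15, 16, 28]
Postorder: [3, 13, 15, 11, 28, 16, 4]
Algorithm: postorder visits root last, so walk postorder right-to-left;
each value is the root of the current inorder slice — split it at that
value, recurse on the right subtree first, then the left.
Recursive splits:
  root=4; inorder splits into left=[3], right=[11, 13, 15, 16, 28]
  root=16; inorder splits into left=[11, 13, 15], right=[28]
  root=28; inorder splits into left=[], right=[]
  root=11; inorder splits into left=[], right=[13, 15]
  root=15; inorder splits into left=[13], right=[]
  root=13; inorder splits into left=[], right=[]
  root=3; inorder splits into left=[], right=[]
Reconstructed level-order: [4, 3, 16, 11, 28, 15, 13]


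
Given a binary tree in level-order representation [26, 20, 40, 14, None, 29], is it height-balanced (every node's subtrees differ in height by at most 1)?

Tree (level-order array): [26, 20, 40, 14, None, 29]
Definition: a tree is height-balanced if, at every node, |h(left) - h(right)| <= 1 (empty subtree has height -1).
Bottom-up per-node check:
  node 14: h_left=-1, h_right=-1, diff=0 [OK], height=0
  node 20: h_left=0, h_right=-1, diff=1 [OK], height=1
  node 29: h_left=-1, h_right=-1, diff=0 [OK], height=0
  node 40: h_left=0, h_right=-1, diff=1 [OK], height=1
  node 26: h_left=1, h_right=1, diff=0 [OK], height=2
All nodes satisfy the balance condition.
Result: Balanced


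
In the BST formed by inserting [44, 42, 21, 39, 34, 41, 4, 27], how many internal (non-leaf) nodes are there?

Tree built from: [44, 42, 21, 39, 34, 41, 4, 27]
Tree (level-order array): [44, 42, None, 21, None, 4, 39, None, None, 34, 41, 27]
Rule: An internal node has at least one child.
Per-node child counts:
  node 44: 1 child(ren)
  node 42: 1 child(ren)
  node 21: 2 child(ren)
  node 4: 0 child(ren)
  node 39: 2 child(ren)
  node 34: 1 child(ren)
  node 27: 0 child(ren)
  node 41: 0 child(ren)
Matching nodes: [44, 42, 21, 39, 34]
Count of internal (non-leaf) nodes: 5


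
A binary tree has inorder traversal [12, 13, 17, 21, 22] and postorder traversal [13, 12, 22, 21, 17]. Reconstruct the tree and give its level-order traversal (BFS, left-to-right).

Inorder:   [12, 13, 17, 21, 22]
Postorder: [13, 12, 22, 21, 17]
Algorithm: postorder visits root last, so walk postorder right-to-left;
each value is the root of the current inorder slice — split it at that
value, recurse on the right subtree first, then the left.
Recursive splits:
  root=17; inorder splits into left=[12, 13], right=[21, 22]
  root=21; inorder splits into left=[], right=[22]
  root=22; inorder splits into left=[], right=[]
  root=12; inorder splits into left=[], right=[13]
  root=13; inorder splits into left=[], right=[]
Reconstructed level-order: [17, 12, 21, 13, 22]


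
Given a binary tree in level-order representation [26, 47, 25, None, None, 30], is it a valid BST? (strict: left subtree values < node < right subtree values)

Level-order array: [26, 47, 25, None, None, 30]
Validate using subtree bounds (lo, hi): at each node, require lo < value < hi,
then recurse left with hi=value and right with lo=value.
Preorder trace (stopping at first violation):
  at node 26 with bounds (-inf, +inf): OK
  at node 47 with bounds (-inf, 26): VIOLATION
Node 47 violates its bound: not (-inf < 47 < 26).
Result: Not a valid BST


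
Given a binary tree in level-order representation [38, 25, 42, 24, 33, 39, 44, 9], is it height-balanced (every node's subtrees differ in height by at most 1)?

Tree (level-order array): [38, 25, 42, 24, 33, 39, 44, 9]
Definition: a tree is height-balanced if, at every node, |h(left) - h(right)| <= 1 (empty subtree has height -1).
Bottom-up per-node check:
  node 9: h_left=-1, h_right=-1, diff=0 [OK], height=0
  node 24: h_left=0, h_right=-1, diff=1 [OK], height=1
  node 33: h_left=-1, h_right=-1, diff=0 [OK], height=0
  node 25: h_left=1, h_right=0, diff=1 [OK], height=2
  node 39: h_left=-1, h_right=-1, diff=0 [OK], height=0
  node 44: h_left=-1, h_right=-1, diff=0 [OK], height=0
  node 42: h_left=0, h_right=0, diff=0 [OK], height=1
  node 38: h_left=2, h_right=1, diff=1 [OK], height=3
All nodes satisfy the balance condition.
Result: Balanced


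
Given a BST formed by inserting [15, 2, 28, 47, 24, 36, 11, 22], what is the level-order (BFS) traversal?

Tree insertion order: [15, 2, 28, 47, 24, 36, 11, 22]
Tree (level-order array): [15, 2, 28, None, 11, 24, 47, None, None, 22, None, 36]
BFS from the root, enqueuing left then right child of each popped node:
  queue [15] -> pop 15, enqueue [2, 28], visited so far: [15]
  queue [2, 28] -> pop 2, enqueue [11], visited so far: [15, 2]
  queue [28, 11] -> pop 28, enqueue [24, 47], visited so far: [15, 2, 28]
  queue [11, 24, 47] -> pop 11, enqueue [none], visited so far: [15, 2, 28, 11]
  queue [24, 47] -> pop 24, enqueue [22], visited so far: [15, 2, 28, 11, 24]
  queue [47, 22] -> pop 47, enqueue [36], visited so far: [15, 2, 28, 11, 24, 47]
  queue [22, 36] -> pop 22, enqueue [none], visited so far: [15, 2, 28, 11, 24, 47, 22]
  queue [36] -> pop 36, enqueue [none], visited so far: [15, 2, 28, 11, 24, 47, 22, 36]
Result: [15, 2, 28, 11, 24, 47, 22, 36]


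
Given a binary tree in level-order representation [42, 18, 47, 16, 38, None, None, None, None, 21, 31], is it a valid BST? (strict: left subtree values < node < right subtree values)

Level-order array: [42, 18, 47, 16, 38, None, None, None, None, 21, 31]
Validate using subtree bounds (lo, hi): at each node, require lo < value < hi,
then recurse left with hi=value and right with lo=value.
Preorder trace (stopping at first violation):
  at node 42 with bounds (-inf, +inf): OK
  at node 18 with bounds (-inf, 42): OK
  at node 16 with bounds (-inf, 18): OK
  at node 38 with bounds (18, 42): OK
  at node 21 with bounds (18, 38): OK
  at node 31 with bounds (38, 42): VIOLATION
Node 31 violates its bound: not (38 < 31 < 42).
Result: Not a valid BST


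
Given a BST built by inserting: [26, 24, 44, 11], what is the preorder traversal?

Tree insertion order: [26, 24, 44, 11]
Tree (level-order array): [26, 24, 44, 11]
Preorder traversal: [26, 24, 11, 44]


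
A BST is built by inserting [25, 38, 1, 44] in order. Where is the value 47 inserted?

Starting tree (level order): [25, 1, 38, None, None, None, 44]
Insertion path: 25 -> 38 -> 44
Result: insert 47 as right child of 44
Final tree (level order): [25, 1, 38, None, None, None, 44, None, 47]


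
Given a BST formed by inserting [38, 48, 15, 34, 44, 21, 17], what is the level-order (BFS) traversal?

Tree insertion order: [38, 48, 15, 34, 44, 21, 17]
Tree (level-order array): [38, 15, 48, None, 34, 44, None, 21, None, None, None, 17]
BFS from the root, enqueuing left then right child of each popped node:
  queue [38] -> pop 38, enqueue [15, 48], visited so far: [38]
  queue [15, 48] -> pop 15, enqueue [34], visited so far: [38, 15]
  queue [48, 34] -> pop 48, enqueue [44], visited so far: [38, 15, 48]
  queue [34, 44] -> pop 34, enqueue [21], visited so far: [38, 15, 48, 34]
  queue [44, 21] -> pop 44, enqueue [none], visited so far: [38, 15, 48, 34, 44]
  queue [21] -> pop 21, enqueue [17], visited so far: [38, 15, 48, 34, 44, 21]
  queue [17] -> pop 17, enqueue [none], visited so far: [38, 15, 48, 34, 44, 21, 17]
Result: [38, 15, 48, 34, 44, 21, 17]
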